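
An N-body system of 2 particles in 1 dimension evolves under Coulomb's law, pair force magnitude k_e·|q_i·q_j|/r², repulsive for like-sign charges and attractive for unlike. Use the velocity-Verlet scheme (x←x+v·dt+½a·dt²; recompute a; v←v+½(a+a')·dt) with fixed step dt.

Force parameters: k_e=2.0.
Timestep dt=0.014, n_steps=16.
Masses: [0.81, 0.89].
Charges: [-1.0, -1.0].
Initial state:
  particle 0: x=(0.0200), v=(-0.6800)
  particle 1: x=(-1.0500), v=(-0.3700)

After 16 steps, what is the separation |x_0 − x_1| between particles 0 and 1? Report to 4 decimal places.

step 0: x0=(0.0200) x1=(-1.0500)
step 1: x0=(0.0107) x1=(-1.0554)
step 2: x0=(0.0018) x1=(-1.0611)
step 3: x0=(-0.0066) x1=(-1.0673)
step 4: x0=(-0.0147) x1=(-1.0738)
step 5: x0=(-0.0223) x1=(-1.0808)
step 6: x0=(-0.0294) x1=(-1.0881)
step 7: x0=(-0.0362) x1=(-1.0958)
step 8: x0=(-0.0425) x1=(-1.1039)
step 9: x0=(-0.0483) x1=(-1.1124)
step 10: x0=(-0.0538) x1=(-1.1213)
step 11: x0=(-0.0588) x1=(-1.1306)
step 12: x0=(-0.0634) x1=(-1.1403)
step 13: x0=(-0.0676) x1=(-1.1503)
step 14: x0=(-0.0713) x1=(-1.1607)
step 15: x0=(-0.0747) x1=(-1.1715)
step 16: x0=(-0.0776) x1=(-1.1827)

1.1050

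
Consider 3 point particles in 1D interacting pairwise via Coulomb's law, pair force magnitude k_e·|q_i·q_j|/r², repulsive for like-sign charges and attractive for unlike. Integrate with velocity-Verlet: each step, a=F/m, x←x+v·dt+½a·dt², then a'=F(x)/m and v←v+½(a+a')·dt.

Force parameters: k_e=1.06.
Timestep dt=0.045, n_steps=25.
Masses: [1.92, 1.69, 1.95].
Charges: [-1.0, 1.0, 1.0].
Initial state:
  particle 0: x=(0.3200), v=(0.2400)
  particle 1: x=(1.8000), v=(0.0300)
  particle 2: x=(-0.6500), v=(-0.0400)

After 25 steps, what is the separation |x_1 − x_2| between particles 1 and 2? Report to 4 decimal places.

2.1099

step 0: x0=(0.3200) x1=(1.8000) x2=(-0.6500)
step 1: x0=(0.3305) x1=(1.8012) x2=(-0.6513)
step 2: x0=(0.3403) x1=(1.8020) x2=(-0.6517)
step 3: x0=(0.3495) x1=(1.8024) x2=(-0.6511)
step 4: x0=(0.3581) x1=(1.8024) x2=(-0.6496)
step 5: x0=(0.3662) x1=(1.8020) x2=(-0.6472)
step 6: x0=(0.3737) x1=(1.8012) x2=(-0.6439)
step 7: x0=(0.3806) x1=(1.8000) x2=(-0.6397)
step 8: x0=(0.3871) x1=(1.7984) x2=(-0.6346)
step 9: x0=(0.3930) x1=(1.7964) x2=(-0.6287)
step 10: x0=(0.3985) x1=(1.7939) x2=(-0.6219)
step 11: x0=(0.4034) x1=(1.7910) x2=(-0.6143)
step 12: x0=(0.4079) x1=(1.7877) x2=(-0.6058)
step 13: x0=(0.4118) x1=(1.7839) x2=(-0.5964)
step 14: x0=(0.4153) x1=(1.7796) x2=(-0.5861)
step 15: x0=(0.4182) x1=(1.7749) x2=(-0.5749)
step 16: x0=(0.4206) x1=(1.7698) x2=(-0.5628)
step 17: x0=(0.4224) x1=(1.7642) x2=(-0.5497)
step 18: x0=(0.4237) x1=(1.7581) x2=(-0.5357)
step 19: x0=(0.4244) x1=(1.7515) x2=(-0.5207)
step 20: x0=(0.4245) x1=(1.7445) x2=(-0.5047)
step 21: x0=(0.4240) x1=(1.7370) x2=(-0.4877)
step 22: x0=(0.4227) x1=(1.7290) x2=(-0.4695)
step 23: x0=(0.4207) x1=(1.7205) x2=(-0.4502)
step 24: x0=(0.4179) x1=(1.7116) x2=(-0.4296)
step 25: x0=(0.4142) x1=(1.7021) x2=(-0.4078)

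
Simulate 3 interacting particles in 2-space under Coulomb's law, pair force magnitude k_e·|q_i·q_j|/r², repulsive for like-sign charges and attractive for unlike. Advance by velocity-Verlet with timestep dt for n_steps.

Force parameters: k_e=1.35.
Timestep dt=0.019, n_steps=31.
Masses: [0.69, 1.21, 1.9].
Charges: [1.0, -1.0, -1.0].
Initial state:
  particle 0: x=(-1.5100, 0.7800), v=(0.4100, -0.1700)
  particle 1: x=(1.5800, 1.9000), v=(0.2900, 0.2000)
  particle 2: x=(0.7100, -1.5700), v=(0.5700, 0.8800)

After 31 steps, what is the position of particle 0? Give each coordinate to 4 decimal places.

step 0: x0=(-1.5100, 0.7800) x1=(1.5800, 1.9000) x2=(0.7100, -1.5700)
step 1: x0=(-1.5022, 0.7768) x1=(1.5855, 1.9038) x2=(0.7208, -1.5533)
step 2: x0=(-1.4942, 0.7735) x1=(1.5910, 1.9076) x2=(0.7316, -1.5366)
step 3: x0=(-1.4861, 0.7702) x1=(1.5964, 1.9115) x2=(0.7424, -1.5198)
step 4: x0=(-1.4780, 0.7669) x1=(1.6018, 1.9153) x2=(0.7531, -1.5031)
step 5: x0=(-1.4697, 0.7635) x1=(1.6072, 1.9192) x2=(0.7639, -1.4864)
step 6: x0=(-1.4613, 0.7601) x1=(1.6126, 1.9231) x2=(0.7746, -1.4697)
step 7: x0=(-1.4528, 0.7567) x1=(1.6179, 1.9270) x2=(0.7853, -1.4530)
step 8: x0=(-1.4442, 0.7533) x1=(1.6232, 1.9310) x2=(0.7959, -1.4363)
step 9: x0=(-1.4355, 0.7498) x1=(1.6285, 1.9349) x2=(0.8066, -1.4196)
step 10: x0=(-1.4266, 0.7464) x1=(1.6337, 1.9389) x2=(0.8172, -1.4029)
step 11: x0=(-1.4177, 0.7428) x1=(1.6390, 1.9429) x2=(0.8278, -1.3862)
step 12: x0=(-1.4086, 0.7393) x1=(1.6442, 1.9469) x2=(0.8383, -1.3695)
step 13: x0=(-1.3994, 0.7357) x1=(1.6493, 1.9510) x2=(0.8489, -1.3528)
step 14: x0=(-1.3901, 0.7321) x1=(1.6545, 1.9550) x2=(0.8594, -1.3361)
step 15: x0=(-1.3807, 0.7285) x1=(1.6596, 1.9591) x2=(0.8699, -1.3194)
step 16: x0=(-1.3712, 0.7249) x1=(1.6647, 1.9632) x2=(0.8803, -1.3028)
step 17: x0=(-1.3615, 0.7212) x1=(1.6698, 1.9673) x2=(0.8908, -1.2861)
step 18: x0=(-1.3517, 0.7175) x1=(1.6748, 1.9714) x2=(0.9012, -1.2694)
step 19: x0=(-1.3418, 0.7138) x1=(1.6798, 1.9756) x2=(0.9116, -1.2527)
step 20: x0=(-1.3318, 0.7100) x1=(1.6848, 1.9798) x2=(0.9219, -1.2361)
step 21: x0=(-1.3217, 0.7063) x1=(1.6898, 1.9840) x2=(0.9322, -1.2194)
step 22: x0=(-1.3114, 0.7024) x1=(1.6947, 1.9882) x2=(0.9425, -1.2027)
step 23: x0=(-1.3011, 0.6986) x1=(1.6996, 1.9925) x2=(0.9528, -1.1861)
step 24: x0=(-1.2906, 0.6948) x1=(1.7045, 1.9967) x2=(0.9631, -1.1694)
step 25: x0=(-1.2799, 0.6909) x1=(1.7094, 2.0010) x2=(0.9733, -1.1528)
step 26: x0=(-1.2692, 0.6870) x1=(1.7142, 2.0053) x2=(0.9835, -1.1361)
step 27: x0=(-1.2583, 0.6830) x1=(1.7190, 2.0097) x2=(0.9936, -1.1195)
step 28: x0=(-1.2473, 0.6791) x1=(1.7238, 2.0140) x2=(1.0037, -1.1029)
step 29: x0=(-1.2362, 0.6751) x1=(1.7285, 2.0184) x2=(1.0138, -1.0862)
step 30: x0=(-1.2249, 0.6711) x1=(1.7333, 2.0228) x2=(1.0239, -1.0696)
step 31: x0=(-1.2135, 0.6670) x1=(1.7380, 2.0272) x2=(1.0339, -1.0530)

(-1.2135, 0.6670)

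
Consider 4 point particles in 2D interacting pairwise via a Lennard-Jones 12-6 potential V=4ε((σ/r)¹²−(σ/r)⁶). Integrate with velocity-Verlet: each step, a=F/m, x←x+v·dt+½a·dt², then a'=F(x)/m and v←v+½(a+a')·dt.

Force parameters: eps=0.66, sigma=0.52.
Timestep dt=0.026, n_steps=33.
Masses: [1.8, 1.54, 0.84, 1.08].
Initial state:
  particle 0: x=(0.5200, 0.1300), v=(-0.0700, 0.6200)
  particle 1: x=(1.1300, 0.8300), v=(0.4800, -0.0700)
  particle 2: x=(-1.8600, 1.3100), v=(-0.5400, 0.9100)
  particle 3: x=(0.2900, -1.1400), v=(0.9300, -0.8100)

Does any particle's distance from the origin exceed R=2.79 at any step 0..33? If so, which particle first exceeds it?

yes, particle 2

step 0: x0=(0.5200, 0.1300) x1=(1.1300, 0.8300) x2=(-1.8600, 1.3100) x3=(0.2900, -1.1400)
step 1: x0=(0.5182, 0.1462) x1=(1.1424, 0.8281) x2=(-1.8740, 1.3337) x3=(0.3142, -1.1610)
step 2: x0=(0.5166, 0.1625) x1=(1.1547, 0.8260) x2=(-1.8881, 1.3573) x3=(0.3384, -1.1821)
step 3: x0=(0.5151, 0.1789) x1=(1.1668, 0.8238) x2=(-1.9021, 1.3810) x3=(0.3626, -1.2031)
step 4: x0=(0.5137, 0.1955) x1=(1.1787, 0.8214) x2=(-1.9162, 1.4046) x3=(0.3868, -1.2240)
step 5: x0=(0.5125, 0.2122) x1=(1.1904, 0.8188) x2=(-1.9302, 1.4283) x3=(0.4110, -1.2450)
step 6: x0=(0.5115, 0.2290) x1=(1.2020, 0.8161) x2=(-1.9442, 1.4520) x3=(0.4351, -1.2659)
step 7: x0=(0.5106, 0.2460) x1=(1.2134, 0.8132) x2=(-1.9583, 1.4756) x3=(0.4593, -1.2868)
step 8: x0=(0.5099, 0.2631) x1=(1.2246, 0.8101) x2=(-1.9723, 1.4993) x3=(0.4835, -1.3078)
step 9: x0=(0.5094, 0.2803) x1=(1.2355, 0.8069) x2=(-1.9863, 1.5229) x3=(0.5077, -1.3287)
step 10: x0=(0.5090, 0.2977) x1=(1.2463, 0.8035) x2=(-2.0004, 1.5466) x3=(0.5319, -1.3496)
step 11: x0=(0.5089, 0.3151) x1=(1.2568, 0.8000) x2=(-2.0144, 1.5703) x3=(0.5561, -1.3705)
step 12: x0=(0.5089, 0.3328) x1=(1.2671, 0.7963) x2=(-2.0285, 1.5939) x3=(0.5803, -1.3914)
step 13: x0=(0.5092, 0.3505) x1=(1.2771, 0.7925) x2=(-2.0425, 1.6176) x3=(0.6045, -1.4122)
step 14: x0=(0.5097, 0.3684) x1=(1.2869, 0.7885) x2=(-2.0565, 1.6412) x3=(0.6287, -1.4331)
step 15: x0=(0.5104, 0.3864) x1=(1.2964, 0.7843) x2=(-2.0706, 1.6649) x3=(0.6529, -1.4540)
step 16: x0=(0.5113, 0.4045) x1=(1.3056, 0.7801) x2=(-2.0846, 1.6885) x3=(0.6771, -1.4749)
step 17: x0=(0.5125, 0.4227) x1=(1.3146, 0.7756) x2=(-2.0986, 1.7122) x3=(0.7013, -1.4957)
step 18: x0=(0.5139, 0.4410) x1=(1.3232, 0.7711) x2=(-2.1127, 1.7359) x3=(0.7255, -1.5166)
step 19: x0=(0.5156, 0.4595) x1=(1.3316, 0.7665) x2=(-2.1267, 1.7595) x3=(0.7497, -1.5375)
step 20: x0=(0.5176, 0.4780) x1=(1.3396, 0.7617) x2=(-2.1407, 1.7832) x3=(0.7739, -1.5583)
step 21: x0=(0.5198, 0.4966) x1=(1.3474, 0.7568) x2=(-2.1548, 1.8068) x3=(0.7981, -1.5792)
step 22: x0=(0.5223, 0.5153) x1=(1.3548, 0.7518) x2=(-2.1688, 1.8305) x3=(0.8223, -1.6001)
step 23: x0=(0.5250, 0.5341) x1=(1.3619, 0.7467) x2=(-2.1828, 1.8541) x3=(0.8465, -1.6209)
step 24: x0=(0.5281, 0.5530) x1=(1.3687, 0.7416) x2=(-2.1969, 1.8778) x3=(0.8707, -1.6418)
step 25: x0=(0.5315, 0.5719) x1=(1.3751, 0.7363) x2=(-2.2109, 1.9015) x3=(0.8949, -1.6626)
step 26: x0=(0.5351, 0.5909) x1=(1.3812, 0.7310) x2=(-2.2250, 1.9251) x3=(0.9191, -1.6835)
step 27: x0=(0.5391, 0.6099) x1=(1.3869, 0.7257) x2=(-2.2390, 1.9488) x3=(0.9433, -1.7043)
step 28: x0=(0.5434, 0.6290) x1=(1.3922, 0.7202) x2=(-2.2530, 1.9724) x3=(0.9675, -1.7252)
step 29: x0=(0.5480, 0.6481) x1=(1.3972, 0.7148) x2=(-2.2671, 1.9961) x3=(0.9917, -1.7460)
step 30: x0=(0.5529, 0.6672) x1=(1.4018, 0.7093) x2=(-2.2811, 2.0197) x3=(1.0159, -1.7669)
step 31: x0=(0.5581, 0.6864) x1=(1.4060, 0.7038) x2=(-2.2951, 2.0434) x3=(1.0401, -1.7878)
step 32: x0=(0.5637, 0.7055) x1=(1.4098, 0.6983) x2=(-2.3092, 2.0671) x3=(1.0643, -1.8086)
step 33: x0=(0.5696, 0.7247) x1=(1.4132, 0.6928) x2=(-2.3232, 2.0907) x3=(1.0885, -1.8295)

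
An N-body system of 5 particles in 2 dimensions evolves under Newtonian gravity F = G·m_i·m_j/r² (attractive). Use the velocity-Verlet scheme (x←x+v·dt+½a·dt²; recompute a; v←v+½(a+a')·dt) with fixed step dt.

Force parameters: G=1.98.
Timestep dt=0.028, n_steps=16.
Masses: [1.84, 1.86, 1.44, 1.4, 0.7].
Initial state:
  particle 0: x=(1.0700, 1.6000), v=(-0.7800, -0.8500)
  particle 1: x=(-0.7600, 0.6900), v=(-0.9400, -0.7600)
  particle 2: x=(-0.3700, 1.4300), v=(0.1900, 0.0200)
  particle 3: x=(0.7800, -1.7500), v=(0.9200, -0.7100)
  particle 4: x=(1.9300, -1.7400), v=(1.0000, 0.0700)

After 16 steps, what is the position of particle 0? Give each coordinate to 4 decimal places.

step 0: x0=(1.0700, 1.6000) x1=(-0.7600, 0.6900) x2=(-0.3700, 1.4300) x3=(0.7800, -1.7500) x4=(1.9300, -1.7400)
step 1: x0=(1.0473, 1.5758) x1=(-0.7852, 0.6701) x2=(-0.3649, 1.4287) x3=(0.8061, -1.7695) x4=(1.9570, -1.7378)
step 2: x0=(1.0229, 1.5510) x1=(-0.8081, 0.6529) x2=(-0.3602, 1.4239) x3=(0.8327, -1.7883) x4=(1.9821, -1.7351)
step 3: x0=(0.9968, 1.5254) x1=(-0.8288, 0.6382) x2=(-0.3557, 1.4160) x3=(0.8599, -1.8063) x4=(2.0052, -1.7321)
step 4: x0=(0.9688, 1.4992) x1=(-0.8472, 0.6258) x2=(-0.3513, 1.4049) x3=(0.8877, -1.8236) x4=(2.0264, -1.7286)
step 5: x0=(0.9390, 1.4723) x1=(-0.8634, 0.6157) x2=(-0.3471, 1.3909) x3=(0.9161, -1.8401) x4=(2.0455, -1.7249)
step 6: x0=(0.9071, 1.4447) x1=(-0.8774, 0.6078) x2=(-0.3428, 1.3740) x3=(0.9451, -1.8558) x4=(2.0627, -1.7208)
step 7: x0=(0.8732, 1.4164) x1=(-0.8890, 0.6020) x2=(-0.3386, 1.3542) x3=(0.9747, -1.8707) x4=(2.0778, -1.7164)
step 8: x0=(0.8372, 1.3874) x1=(-0.8982, 0.5985) x2=(-0.3342, 1.3317) x3=(1.0048, -1.8849) x4=(2.0908, -1.7118)
step 9: x0=(0.7988, 1.3577) x1=(-0.9049, 0.5971) x2=(-0.3297, 1.3063) x3=(1.0357, -1.8982) x4=(2.1017, -1.7070)
step 10: x0=(0.7580, 1.3273) x1=(-0.9090, 0.5979) x2=(-0.3251, 1.2782) x3=(1.0671, -1.9107) x4=(2.1105, -1.7020)
step 11: x0=(0.7146, 1.2962) x1=(-0.9103, 0.6009) x2=(-0.3202, 1.2472) x3=(1.0992, -1.9224) x4=(2.1170, -1.6970)
step 12: x0=(0.6682, 1.2643) x1=(-0.9085, 0.6063) x2=(-0.3151, 1.2133) x3=(1.1320, -1.9332) x4=(2.1212, -1.6919)
step 13: x0=(0.6188, 1.2316) x1=(-0.9036, 0.6140) x2=(-0.3097, 1.1765) x3=(1.1656, -1.9431) x4=(2.1229, -1.6868)
step 14: x0=(0.5658, 1.1981) x1=(-0.8950, 0.6243) x2=(-0.3041, 1.1367) x3=(1.1999, -1.9520) x4=(2.1222, -1.6819)
step 15: x0=(0.5090, 1.1636) x1=(-0.8824, 0.6371) x2=(-0.2981, 1.0938) x3=(1.2350, -1.9600) x4=(2.1188, -1.6771)
step 16: x0=(0.4476, 1.1281) x1=(-0.8652, 0.6527) x2=(-0.2918, 1.0479) x3=(1.2711, -1.9670) x4=(2.1125, -1.6726)

(0.4476, 1.1281)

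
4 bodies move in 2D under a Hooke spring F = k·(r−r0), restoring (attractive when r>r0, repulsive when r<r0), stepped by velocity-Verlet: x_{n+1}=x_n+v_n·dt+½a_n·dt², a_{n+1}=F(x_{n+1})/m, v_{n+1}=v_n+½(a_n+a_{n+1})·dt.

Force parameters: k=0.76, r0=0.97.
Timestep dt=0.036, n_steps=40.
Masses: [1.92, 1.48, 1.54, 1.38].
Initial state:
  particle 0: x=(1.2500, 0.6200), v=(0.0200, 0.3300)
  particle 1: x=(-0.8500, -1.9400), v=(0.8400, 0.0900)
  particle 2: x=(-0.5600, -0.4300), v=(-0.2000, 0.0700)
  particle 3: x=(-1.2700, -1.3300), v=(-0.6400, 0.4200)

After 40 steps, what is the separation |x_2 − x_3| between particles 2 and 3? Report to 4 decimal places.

0.6776

step 0: x0=(1.2500, 0.6200) x1=(-0.8500, -1.9400) x2=(-0.5600, -0.4300) x3=(-1.2700, -1.3300)
step 1: x0=(1.2496, 0.6309) x1=(-0.8192, -1.9360) x2=(-0.5670, -0.4275) x3=(-1.2924, -1.3143)
step 2: x0=(1.2471, 0.6399) x1=(-0.7873, -1.9306) x2=(-0.5734, -0.4251) x3=(-1.3136, -1.2974)
step 3: x0=(1.2424, 0.6470) x1=(-0.7543, -1.9237) x2=(-0.5794, -0.4228) x3=(-1.3335, -1.2794)
step 4: x0=(1.2356, 0.6522) x1=(-0.7203, -1.9152) x2=(-0.5848, -0.4205) x3=(-1.3520, -1.2602)
step 5: x0=(1.2267, 0.6555) x1=(-0.6853, -1.9053) x2=(-0.5897, -0.4183) x3=(-1.3692, -1.2400)
step 6: x0=(1.2156, 0.6568) x1=(-0.6494, -1.8938) x2=(-0.5941, -0.4161) x3=(-1.3851, -1.2188)
step 7: x0=(1.2024, 0.6564) x1=(-0.6126, -1.8808) x2=(-0.5979, -0.4139) x3=(-1.3995, -1.1965)
step 8: x0=(1.1872, 0.6540) x1=(-0.5751, -1.8662) x2=(-0.6012, -0.4117) x3=(-1.4126, -1.1733)
step 9: x0=(1.1699, 0.6498) x1=(-0.5368, -1.8502) x2=(-0.6040, -0.4096) x3=(-1.4242, -1.1492)
step 10: x0=(1.1507, 0.6439) x1=(-0.4978, -1.8326) x2=(-0.6062, -0.4075) x3=(-1.4344, -1.1241)
step 11: x0=(1.1294, 0.6361) x1=(-0.4583, -1.8136) x2=(-0.6078, -0.4053) x3=(-1.4431, -1.0983)
step 12: x0=(1.1063, 0.6266) x1=(-0.4181, -1.7930) x2=(-0.6089, -0.4031) x3=(-1.4504, -1.0716)
step 13: x0=(1.0813, 0.6155) x1=(-0.3776, -1.7710) x2=(-0.6094, -0.4009) x3=(-1.4561, -1.0442)
step 14: x0=(1.0544, 0.6027) x1=(-0.3366, -1.7476) x2=(-0.6094, -0.3987) x3=(-1.4604, -1.0161)
step 15: x0=(1.0259, 0.5883) x1=(-0.2952, -1.7227) x2=(-0.6088, -0.3964) x3=(-1.4633, -0.9873)
step 16: x0=(0.9956, 0.5723) x1=(-0.2536, -1.6965) x2=(-0.6077, -0.3942) x3=(-1.4646, -0.9579)
step 17: x0=(0.9636, 0.5549) x1=(-0.2118, -1.6689) x2=(-0.6061, -0.3918) x3=(-1.4644, -0.9279)
step 18: x0=(0.9302, 0.5360) x1=(-0.1699, -1.6401) x2=(-0.6040, -0.3894) x3=(-1.4628, -0.8973)
step 19: x0=(0.8952, 0.5158) x1=(-0.1279, -1.6099) x2=(-0.6013, -0.3870) x3=(-1.4598, -0.8663)
step 20: x0=(0.8587, 0.4943) x1=(-0.0859, -1.5786) x2=(-0.5982, -0.3845) x3=(-1.4553, -0.8348)
step 21: x0=(0.8210, 0.4715) x1=(-0.0440, -1.5460) x2=(-0.5945, -0.3820) x3=(-1.4494, -0.8029)
step 22: x0=(0.7819, 0.4476) x1=(-0.0022, -1.5123) x2=(-0.5904, -0.3794) x3=(-1.4421, -0.7707)
step 23: x0=(0.7416, 0.4225) x1=(0.0393, -1.4776) x2=(-0.5859, -0.3767) x3=(-1.4334, -0.7381)
step 24: x0=(0.7003, 0.3965) x1=(0.0807, -1.4418) x2=(-0.5809, -0.3741) x3=(-1.4234, -0.7053)
step 25: x0=(0.6579, 0.3694) x1=(0.1217, -1.4050) x2=(-0.5755, -0.3714) x3=(-1.4120, -0.6722)
step 26: x0=(0.6145, 0.3416) x1=(0.1623, -1.3673) x2=(-0.5696, -0.3687) x3=(-1.3994, -0.6390)
step 27: x0=(0.5702, 0.3129) x1=(0.2025, -1.3287) x2=(-0.5634, -0.3659) x3=(-1.3856, -0.6056)
step 28: x0=(0.5252, 0.2835) x1=(0.2423, -1.2893) x2=(-0.5568, -0.3632) x3=(-1.3705, -0.5721)
step 29: x0=(0.4795, 0.2535) x1=(0.2815, -1.2492) x2=(-0.5499, -0.3604) x3=(-1.3543, -0.5385)
step 30: x0=(0.4331, 0.2230) x1=(0.3202, -1.2083) x2=(-0.5427, -0.3577) x3=(-1.3370, -0.5049)
step 31: x0=(0.3862, 0.1920) x1=(0.3582, -1.1669) x2=(-0.5351, -0.3550) x3=(-1.3187, -0.4713)
step 32: x0=(0.3389, 0.1605) x1=(0.3957, -1.1248) x2=(-0.5273, -0.3524) x3=(-1.2993, -0.4377)
step 33: x0=(0.2912, 0.1288) x1=(0.4324, -1.0822) x2=(-0.5192, -0.3498) x3=(-1.2790, -0.4041)
step 34: x0=(0.2431, 0.0969) x1=(0.4685, -1.0392) x2=(-0.5109, -0.3474) x3=(-1.2578, -0.3707)
step 35: x0=(0.1949, 0.0648) x1=(0.5039, -0.9957) x2=(-0.5024, -0.3450) x3=(-1.2358, -0.3373)
step 36: x0=(0.1464, 0.0326) x1=(0.5386, -0.9519) x2=(-0.4936, -0.3428) x3=(-1.2130, -0.3041)
step 37: x0=(0.0979, 0.0004) x1=(0.5726, -0.9077) x2=(-0.4848, -0.3407) x3=(-1.1894, -0.2710)
step 38: x0=(0.0493, -0.0319) x1=(0.6059, -0.8632) x2=(-0.4757, -0.3388) x3=(-1.1652, -0.2381)
step 39: x0=(0.0008, -0.0640) x1=(0.6384, -0.8184) x2=(-0.4666, -0.3372) x3=(-1.1404, -0.2053)
step 40: x0=(-0.0476, -0.0961) x1=(0.6702, -0.7733) x2=(-0.4574, -0.3357) x3=(-1.1151, -0.1727)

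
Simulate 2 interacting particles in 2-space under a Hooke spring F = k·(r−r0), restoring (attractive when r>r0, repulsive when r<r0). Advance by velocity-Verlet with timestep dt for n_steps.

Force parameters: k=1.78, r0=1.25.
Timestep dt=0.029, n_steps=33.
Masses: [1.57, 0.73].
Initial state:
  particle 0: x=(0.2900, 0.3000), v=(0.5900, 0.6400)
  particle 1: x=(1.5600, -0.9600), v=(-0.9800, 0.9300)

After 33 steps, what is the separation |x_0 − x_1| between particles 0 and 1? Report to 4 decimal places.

step 0: x0=(0.2900, 0.3000) x1=(1.5600, -0.9600)
step 1: x0=(0.3073, 0.3184) x1=(1.5312, -0.9326)
step 2: x0=(0.3249, 0.3364) x1=(1.5017, -0.9045)
step 3: x0=(0.3428, 0.3541) x1=(1.4715, -0.8758)
step 4: x0=(0.3610, 0.3716) x1=(1.4407, -0.8464)
step 5: x0=(0.3795, 0.3887) x1=(1.4094, -0.8164)
step 6: x0=(0.3981, 0.4056) x1=(1.3777, -0.7859)
step 7: x0=(0.4169, 0.4223) x1=(1.3456, -0.7549)
step 8: x0=(0.4359, 0.4388) x1=(1.3132, -0.7235)
step 9: x0=(0.4550, 0.4552) x1=(1.2805, -0.6918)
step 10: x0=(0.4742, 0.4714) x1=(1.2477, -0.6598)
step 11: x0=(0.4934, 0.4876) x1=(1.2147, -0.6276)
step 12: x0=(0.5127, 0.5036) x1=(1.1816, -0.5953)
step 13: x0=(0.5320, 0.5197) x1=(1.1484, -0.5629)
step 14: x0=(0.5513, 0.5357) x1=(1.1153, -0.5305)
step 15: x0=(0.5706, 0.5518) x1=(1.0822, -0.4982)
step 16: x0=(0.5898, 0.5679) x1=(1.0492, -0.4661)
step 17: x0=(0.6090, 0.5842) x1=(1.0163, -0.4341)
step 18: x0=(0.6282, 0.6006) x1=(0.9835, -0.4025)
step 19: x0=(0.6473, 0.6171) x1=(0.9508, -0.3712)
step 20: x0=(0.6663, 0.6339) x1=(0.9183, -0.3404)
step 21: x0=(0.6853, 0.6509) x1=(0.8859, -0.3100)
step 22: x0=(0.7042, 0.6681) x1=(0.8536, -0.2802)
step 23: x0=(0.7231, 0.6856) x1=(0.8213, -0.2509)
step 24: x0=(0.7419, 0.7034) x1=(0.7892, -0.2223)
step 25: x0=(0.7607, 0.7215) x1=(0.7571, -0.1944)
step 26: x0=(0.7795, 0.7399) x1=(0.7250, -0.1671)
step 27: x0=(0.7984, 0.7587) x1=(0.6928, -0.1405)
step 28: x0=(0.8173, 0.7777) x1=(0.6606, -0.1147)
step 29: x0=(0.8362, 0.7971) x1=(0.6282, -0.0895)
step 30: x0=(0.8552, 0.8169) x1=(0.5957, -0.0650)
step 31: x0=(0.8743, 0.8369) x1=(0.5630, -0.0411)
step 32: x0=(0.8935, 0.8572) x1=(0.5301, -0.0179)
step 33: x0=(0.9129, 0.8777) x1=(0.4969, 0.0047)

0.9670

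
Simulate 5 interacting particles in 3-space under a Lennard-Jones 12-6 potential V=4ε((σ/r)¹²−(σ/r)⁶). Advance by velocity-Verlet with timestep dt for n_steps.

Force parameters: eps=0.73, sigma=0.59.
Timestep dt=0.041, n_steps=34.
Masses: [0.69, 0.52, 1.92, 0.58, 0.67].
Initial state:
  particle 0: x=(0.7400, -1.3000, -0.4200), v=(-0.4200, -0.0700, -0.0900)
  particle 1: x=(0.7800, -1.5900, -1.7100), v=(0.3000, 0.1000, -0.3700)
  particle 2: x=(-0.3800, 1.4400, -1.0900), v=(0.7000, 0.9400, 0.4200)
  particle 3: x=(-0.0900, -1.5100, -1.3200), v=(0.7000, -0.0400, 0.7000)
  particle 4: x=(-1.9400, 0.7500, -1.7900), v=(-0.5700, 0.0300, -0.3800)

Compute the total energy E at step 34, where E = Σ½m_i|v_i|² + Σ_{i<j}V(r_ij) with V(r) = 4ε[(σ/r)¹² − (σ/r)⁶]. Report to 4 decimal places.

21.3472

step 0: x0=(0.7400, -1.3000, -0.4200) x1=(0.7800, -1.5900, -1.7100) x2=(-0.3800, 1.4400, -1.0900) x3=(-0.0900, -1.5100, -1.3200) x4=(-1.9400, 0.7500, -1.7900)
step 1: x0=(0.7227, -1.3029, -0.4240) x1=(0.7910, -1.5857, -1.7244) x2=(-0.3513, 1.4785, -1.0728) x3=(-0.0600, -1.5117, -1.2917) x4=(-1.9634, 0.7512, -1.8056)
step 2: x0=(0.7050, -1.3060, -0.4285) x1=(0.7994, -1.5812, -1.7372) x2=(-0.3226, 1.5171, -1.0556) x3=(-0.0272, -1.5135, -1.2640) x4=(-1.9867, 0.7525, -1.8211)
step 3: x0=(0.6868, -1.3093, -0.4339) x1=(0.8052, -1.5764, -1.7483) x2=(-0.2939, 1.5556, -1.0384) x3=(0.0084, -1.5153, -1.2371) x4=(-2.0100, 0.7537, -1.8367)
step 4: x0=(0.6681, -1.3128, -0.4402) x1=(0.8085, -1.5713, -1.7574) x2=(-0.2652, 1.5941, -1.0211) x3=(0.0470, -1.5171, -1.2106) x4=(-2.0333, 0.7550, -1.8523)
step 5: x0=(0.6483, -1.3166, -0.4479) x1=(0.8090, -1.5660, -1.7644) x2=(-0.2366, 1.6327, -1.0039) x3=(0.0892, -1.5186, -1.1845) x4=(-2.0567, 0.7562, -1.8678)
step 6: x0=(0.6273, -1.3210, -0.4577) x1=(0.8068, -1.5604, -1.7688) x2=(-0.2079, 1.6712, -0.9867) x3=(0.1355, -1.5198, -1.1582) x4=(-2.0800, 0.7575, -1.8834)
step 7: x0=(0.6042, -1.3262, -0.4705) x1=(0.8016, -1.5546, -1.7703) x2=(-0.1792, 1.7097, -0.9695) x3=(0.1868, -1.5201, -1.1309) x4=(-2.1033, 0.7587, -1.8989)
step 8: x0=(0.5782, -1.3329, -0.4883) x1=(0.7932, -1.5486, -1.7682) x2=(-0.1505, 1.7482, -0.9523) x3=(0.2445, -1.5189, -1.1010) x4=(-2.1265, 0.7600, -1.9145)
step 9: x0=(0.5490, -1.3414, -0.5123) x1=(0.7814, -1.5424, -1.7616) x2=(-0.1219, 1.7868, -0.9351) x3=(0.3091, -1.5157, -1.0675) x4=(-2.1498, 0.7613, -1.9300)
step 10: x0=(0.5261, -1.3455, -0.5222) x1=(0.7660, -1.5359, -1.7496) x2=(-0.0932, 1.8253, -0.9179) x3=(0.3693, -1.5181, -1.0558) x4=(-2.1731, 0.7625, -1.9455)
step 11: x0=(0.5281, -1.3222, -0.4480) x1=(0.7468, -1.5291, -1.7305) x2=(-0.0645, 1.8638, -0.9007) x3=(0.4035, -1.5532, -1.1506) x4=(-2.1964, 0.7638, -1.9611)
step 12: x0=(0.5289, -1.3012, -0.3806) x1=(0.7255, -1.5224, -1.7077) x2=(-0.0358, 1.9023, -0.8835) x3=(0.4409, -1.5855, -1.2404) x4=(-2.2197, 0.7650, -1.9766)
step 13: x0=(0.5294, -1.2812, -0.3163) x1=(0.8667, -1.4797, -1.9515) x2=(-0.0072, 1.9408, -0.8663) x3=(0.3328, -1.6490, -1.0876) x4=(-2.2430, 0.7663, -1.9922)
step 14: x0=(0.5292, -1.2627, -0.2553) x1=(1.0070, -1.4373, -2.1938) x2=(0.0215, 1.9794, -0.8491) x3=(0.2266, -1.7104, -0.9323) x4=(-2.2662, 0.7676, -2.0077)
step 15: x0=(0.5275, -1.2462, -0.1974) x1=(1.1472, -1.3948, -2.4359) x2=(0.0502, 2.0179, -0.8319) x3=(0.1220, -1.7693, -0.7734) x4=(-2.2895, 0.7688, -2.0232)
step 16: x0=(0.5242, -1.2320, -0.1419) x1=(1.2874, -1.3524, -2.6780) x2=(0.0788, 2.0564, -0.8147) x3=(0.0195, -1.8257, -0.6117) x4=(-2.3128, 0.7701, -2.0388)
step 17: x0=(0.5193, -1.2196, -0.0879) x1=(1.4276, -1.3100, -2.9201) x2=(0.1075, 2.0949, -0.7974) x3=(-0.0810, -1.8797, -0.4482) x4=(-2.3361, 0.7714, -2.0543)
step 18: x0=(0.5130, -1.2087, -0.0347) x1=(1.5678, -1.2676, -3.1622) x2=(0.1362, 2.1334, -0.7802) x3=(-0.1800, -1.9321, -0.2837) x4=(-2.3593, 0.7726, -2.0698)
step 19: x0=(0.5058, -1.1988, 0.0182) x1=(1.7080, -1.2252, -3.4043) x2=(0.1649, 2.1720, -0.7630) x3=(-0.2779, -1.9833, -0.1188) x4=(-2.3826, 0.7739, -2.0854)
step 20: x0=(0.4981, -1.1894, 0.0710) x1=(1.8482, -1.1828, -3.6464) x2=(0.1935, 2.2105, -0.7458) x3=(-0.3752, -2.0338, 0.0461) x4=(-2.4059, 0.7751, -2.1009)
step 21: x0=(0.4900, -1.1803, 0.1238) x1=(1.9884, -1.1404, -3.8885) x2=(0.2222, 2.2490, -0.7286) x3=(-0.4721, -2.0840, 0.2111) x4=(-2.4291, 0.7764, -2.1164)
step 22: x0=(0.4818, -1.1714, 0.1765) x1=(2.1285, -1.0979, -4.1306) x2=(0.2509, 2.2875, -0.7114) x3=(-0.5687, -2.1340, 0.3761) x4=(-2.4524, 0.7777, -2.1320)
step 23: x0=(0.4734, -1.1626, 0.2293) x1=(2.2687, -1.0555, -4.3727) x2=(0.2795, 2.3260, -0.6942) x3=(-0.6653, -2.1838, 0.5410) x4=(-2.4757, 0.7789, -2.1475)
step 24: x0=(0.4650, -1.1538, 0.2822) x1=(2.4089, -1.0131, -4.6148) x2=(0.3082, 2.3645, -0.6770) x3=(-0.7618, -2.2336, 0.7059) x4=(-2.4989, 0.7802, -2.1630)
step 25: x0=(0.4566, -1.1450, 0.3350) x1=(2.5491, -0.9707, -4.8569) x2=(0.3369, 2.4031, -0.6598) x3=(-0.8582, -2.2834, 0.8708) x4=(-2.5222, 0.7815, -2.1786)
step 26: x0=(0.4481, -1.1363, 0.3878) x1=(2.6893, -0.9283, -5.0990) x2=(0.3655, 2.4416, -0.6426) x3=(-0.9546, -2.3331, 1.0357) x4=(-2.5455, 0.7827, -2.1941)
step 27: x0=(0.4397, -1.1276, 0.4407) x1=(2.8295, -0.8859, -5.3411) x2=(0.3942, 2.4801, -0.6254) x3=(-1.0510, -2.3829, 1.2006) x4=(-2.5687, 0.7840, -2.2096)
step 28: x0=(0.4312, -1.1189, 0.4935) x1=(2.9697, -0.8435, -5.5832) x2=(0.4229, 2.5186, -0.6082) x3=(-1.1474, -2.4326, 1.3655) x4=(-2.5920, 0.7853, -2.2252)
step 29: x0=(0.4227, -1.1102, 0.5464) x1=(3.1099, -0.8010, -5.8253) x2=(0.4516, 2.5571, -0.5910) x3=(-1.2437, -2.4823, 1.5304) x4=(-2.6153, 0.7865, -2.2407)
step 30: x0=(0.4142, -1.1015, 0.5992) x1=(3.2501, -0.7586, -6.0674) x2=(0.4802, 2.5956, -0.5738) x3=(-1.3401, -2.5320, 1.6953) x4=(-2.6386, 0.7878, -2.2562)
step 31: x0=(0.4057, -1.0928, 0.6521) x1=(3.3903, -0.7162, -6.3095) x2=(0.5089, 2.6342, -0.5566) x3=(-1.4365, -2.5818, 1.8602) x4=(-2.6618, 0.7890, -2.2718)
step 32: x0=(0.3972, -1.0841, 0.7049) x1=(3.5305, -0.6738, -6.5516) x2=(0.5376, 2.6727, -0.5394) x3=(-1.5329, -2.6315, 2.0250) x4=(-2.6851, 0.7903, -2.2873)
step 33: x0=(0.3888, -1.0754, 0.7578) x1=(3.6707, -0.6314, -6.7937) x2=(0.5662, 2.7112, -0.5222) x3=(-1.6292, -2.6812, 2.1899) x4=(-2.7084, 0.7916, -2.3028)
step 34: x0=(0.3803, -1.0667, 0.8106) x1=(3.8108, -0.5890, -7.0358) x2=(0.5949, 2.7497, -0.5050) x3=(-1.7256, -2.7309, 2.3548) x4=(-2.7316, 0.7928, -2.3184)
step 0 velocities: v0=(-0.4200, -0.0700, -0.0900) v1=(0.3000, 0.1000, -0.3700) v2=(0.7000, 0.9400, 0.4200) v3=(0.7000, -0.0400, 0.7000) v4=(-0.5700, 0.0300, -0.3800)
step 0: KE=2.0571, PE=-0.2115, E=1.8456
step 34 velocities: v0=(-0.2070, 0.2122, 1.2892) v1=(3.4193, 1.0345, -5.9048) v2=(0.6993, 0.9394, 0.4196) v3=(-2.3504, -1.2125, 4.0214) v4=(-0.5675, 0.0308, -0.3788)
step 34: KE=21.3474, PE=-0.0002, E=21.3472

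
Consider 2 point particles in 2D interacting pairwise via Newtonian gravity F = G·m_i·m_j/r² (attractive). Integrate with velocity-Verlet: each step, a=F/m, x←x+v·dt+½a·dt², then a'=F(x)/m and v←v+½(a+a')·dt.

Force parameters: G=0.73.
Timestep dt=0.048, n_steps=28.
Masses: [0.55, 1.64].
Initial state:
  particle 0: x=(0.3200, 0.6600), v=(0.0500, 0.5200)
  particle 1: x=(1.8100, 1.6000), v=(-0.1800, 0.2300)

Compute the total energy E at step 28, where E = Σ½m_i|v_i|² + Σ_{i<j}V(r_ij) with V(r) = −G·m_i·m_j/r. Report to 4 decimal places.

-0.2245

step 0: x0=(0.3200, 0.6600) x1=(1.8100, 1.6000)
step 1: x0=(0.3228, 0.6852) x1=(1.8012, 1.6110)
step 2: x0=(0.3263, 0.7109) x1=(1.7922, 1.6218)
step 3: x0=(0.3307, 0.7370) x1=(1.7829, 1.6324)
step 4: x0=(0.3358, 0.7637) x1=(1.7734, 1.6429)
step 5: x0=(0.3418, 0.7909) x1=(1.7635, 1.6532)
step 6: x0=(0.3486, 0.8186) x1=(1.7534, 1.6633)
step 7: x0=(0.3563, 0.8468) x1=(1.7430, 1.6732)
step 8: x0=(0.3649, 0.8755) x1=(1.7323, 1.6830)
step 9: x0=(0.3744, 0.9049) x1=(1.7212, 1.6926)
step 10: x0=(0.3850, 0.9347) x1=(1.7099, 1.7020)
step 11: x0=(0.3965, 0.9652) x1=(1.6982, 1.7112)
step 12: x0=(0.4091, 0.9963) x1=(1.6861, 1.7201)
step 13: x0=(0.4228, 1.0280) x1=(1.6737, 1.7289)
step 14: x0=(0.4377, 1.0604) x1=(1.6608, 1.7375)
step 15: x0=(0.4539, 1.0935) x1=(1.6476, 1.7458)
step 16: x0=(0.4713, 1.1272) x1=(1.6339, 1.7539)
step 17: x0=(0.4901, 1.1618) x1=(1.6197, 1.7617)
step 18: x0=(0.5104, 1.1971) x1=(1.6051, 1.7693)
step 19: x0=(0.5324, 1.2332) x1=(1.5899, 1.7766)
step 20: x0=(0.5560, 1.2703) x1=(1.5741, 1.7836)
step 21: x0=(0.5816, 1.3083) x1=(1.5577, 1.7902)
step 22: x0=(0.6092, 1.3473) x1=(1.5406, 1.7965)
step 23: x0=(0.6392, 1.3874) x1=(1.5228, 1.8025)
step 24: x0=(0.6717, 1.4288) x1=(1.5040, 1.8080)
step 25: x0=(0.7073, 1.4716) x1=(1.4842, 1.8131)
step 26: x0=(0.7464, 1.5158) x1=(1.4633, 1.8177)
step 27: x0=(0.7897, 1.5619) x1=(1.4409, 1.8216)
step 28: x0=(0.8382, 1.6100) x1=(1.4168, 1.8249)
step 0 velocities: v0=(0.0500, 0.5200) v1=(-0.1800, 0.2300)
step 0: KE=0.1450, PE=-0.3738, E=-0.2288
step 28 velocities: v0=(1.0811, 1.0291) v1=(-0.5258, 0.0593)
step 28: KE=0.8423, PE=-1.0668, E=-0.2245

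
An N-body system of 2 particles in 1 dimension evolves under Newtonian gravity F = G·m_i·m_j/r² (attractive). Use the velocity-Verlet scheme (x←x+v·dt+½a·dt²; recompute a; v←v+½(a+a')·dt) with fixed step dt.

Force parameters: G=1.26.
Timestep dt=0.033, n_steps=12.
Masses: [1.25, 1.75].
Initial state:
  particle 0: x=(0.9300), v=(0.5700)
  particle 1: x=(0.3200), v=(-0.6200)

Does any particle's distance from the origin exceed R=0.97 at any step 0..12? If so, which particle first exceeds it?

step 0: x0=(0.9300) x1=(0.3200)
step 1: x0=(0.9456) x1=(0.3018)
step 2: x0=(0.9554) x1=(0.2878)
step 3: x0=(0.9598) x1=(0.2777)
step 4: x0=(0.9590) x1=(0.2712)
step 5: x0=(0.9532) x1=(0.2683)
step 6: x0=(0.9422) x1=(0.2691)
step 7: x0=(0.9260) x1=(0.2737)
step 8: x0=(0.9041) x1=(0.2823)
step 9: x0=(0.8760) x1=(0.2954)
step 10: x0=(0.8407) x1=(0.3135)
step 11: x0=(0.7968) x1=(0.3378)
step 12: x0=(0.7416) x1=(0.3703)

no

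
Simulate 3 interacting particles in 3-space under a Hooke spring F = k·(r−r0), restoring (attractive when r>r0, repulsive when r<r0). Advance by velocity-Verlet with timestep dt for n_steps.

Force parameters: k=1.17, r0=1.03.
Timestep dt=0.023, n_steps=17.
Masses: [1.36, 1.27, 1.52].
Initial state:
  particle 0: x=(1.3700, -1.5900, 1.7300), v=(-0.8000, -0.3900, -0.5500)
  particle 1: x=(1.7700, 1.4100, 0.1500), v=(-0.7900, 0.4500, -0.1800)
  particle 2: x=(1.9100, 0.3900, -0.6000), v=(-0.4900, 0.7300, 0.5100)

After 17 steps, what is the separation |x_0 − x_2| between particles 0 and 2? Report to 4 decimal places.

2.7561

step 0: x0=(1.3700, -1.5900, 1.7300) x1=(1.7700, 1.4100, 0.1500) x2=(1.9100, 0.3900, -0.6000)
step 1: x0=(1.3517, -1.5982, 1.7167) x1=(1.7518, 1.4198, 0.1461) x2=(1.8987, 0.4066, -0.5879)
step 2: x0=(1.3338, -1.6048, 1.7023) x1=(1.7334, 1.4285, 0.1427) x2=(1.8871, 0.4227, -0.5752)
step 3: x0=(1.3161, -1.6099, 1.6866) x1=(1.7149, 1.4360, 0.1397) x2=(1.8755, 0.4383, -0.5617)
step 4: x0=(1.2988, -1.6133, 1.6698) x1=(1.6963, 1.4425, 0.1372) x2=(1.8636, 0.4534, -0.5477)
step 5: x0=(1.2817, -1.6151, 1.6518) x1=(1.6776, 1.4478, 0.1352) x2=(1.8516, 0.4680, -0.5329)
step 6: x0=(1.2649, -1.6154, 1.6327) x1=(1.6588, 1.4520, 0.1336) x2=(1.8395, 0.4821, -0.5176)
step 7: x0=(1.2484, -1.6140, 1.6125) x1=(1.6398, 1.4551, 0.1326) x2=(1.8272, 0.4957, -0.5016)
step 8: x0=(1.2323, -1.6110, 1.5911) x1=(1.6207, 1.4571, 0.1320) x2=(1.8147, 0.5088, -0.4850)
step 9: x0=(1.2164, -1.6064, 1.5687) x1=(1.6015, 1.4580, 0.1318) x2=(1.8020, 0.5213, -0.4679)
step 10: x0=(1.2008, -1.6002, 1.5451) x1=(1.5821, 1.4578, 0.1321) x2=(1.7892, 0.5333, -0.4501)
step 11: x0=(1.1855, -1.5924, 1.5206) x1=(1.5627, 1.4565, 0.1329) x2=(1.7762, 0.5448, -0.4319)
step 12: x0=(1.1705, -1.5830, 1.4950) x1=(1.5431, 1.4542, 0.1341) x2=(1.7631, 0.5557, -0.4131)
step 13: x0=(1.1558, -1.5720, 1.4685) x1=(1.5234, 1.4509, 0.1358) x2=(1.7498, 0.5661, -0.3938)
step 14: x0=(1.1414, -1.5595, 1.4409) x1=(1.5036, 1.4465, 0.1379) x2=(1.7363, 0.5759, -0.3740)
step 15: x0=(1.1273, -1.5453, 1.4125) x1=(1.4836, 1.4411, 0.1405) x2=(1.7227, 0.5852, -0.3537)
step 16: x0=(1.1135, -1.5296, 1.3831) x1=(1.4636, 1.4347, 0.1435) x2=(1.7089, 0.5939, -0.3329)
step 17: x0=(1.0999, -1.5124, 1.3528) x1=(1.4434, 1.4274, 0.1469) x2=(1.6950, 0.6021, -0.3118)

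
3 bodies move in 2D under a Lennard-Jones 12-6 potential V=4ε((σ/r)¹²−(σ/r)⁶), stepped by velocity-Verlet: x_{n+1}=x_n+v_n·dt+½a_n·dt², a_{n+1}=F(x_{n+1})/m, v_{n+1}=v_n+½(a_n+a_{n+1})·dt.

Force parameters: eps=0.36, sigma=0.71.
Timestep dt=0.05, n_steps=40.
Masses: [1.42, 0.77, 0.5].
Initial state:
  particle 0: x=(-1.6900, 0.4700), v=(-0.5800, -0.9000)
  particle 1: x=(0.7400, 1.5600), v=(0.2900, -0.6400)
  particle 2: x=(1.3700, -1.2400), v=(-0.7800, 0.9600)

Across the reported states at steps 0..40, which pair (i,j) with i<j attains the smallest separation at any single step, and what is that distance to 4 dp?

pair (1,2), distance 0.8084

step 0: x0=(-1.6900, 0.4700) x1=(0.7400, 1.5600) x2=(1.3700, -1.2400)
step 1: x0=(-1.7190, 0.4250) x1=(0.7545, 1.5280) x2=(1.3310, -1.1920)
step 2: x0=(-1.7480, 0.3800) x1=(0.7690, 1.4960) x2=(1.2920, -1.1440)
step 3: x0=(-1.7770, 0.3350) x1=(0.7835, 1.4640) x2=(1.2530, -1.0960)
step 4: x0=(-1.8060, 0.2900) x1=(0.7980, 1.4320) x2=(1.2140, -1.0480)
step 5: x0=(-1.8350, 0.2450) x1=(0.8125, 1.3999) x2=(1.1750, -0.9999)
step 6: x0=(-1.8640, 0.2000) x1=(0.8270, 1.3679) x2=(1.1360, -0.9519)
step 7: x0=(-1.8930, 0.1550) x1=(0.8415, 1.3359) x2=(1.0969, -0.9038)
step 8: x0=(-1.9219, 0.1100) x1=(0.8559, 1.3038) x2=(1.0579, -0.8558)
step 9: x0=(-1.9509, 0.0650) x1=(0.8704, 1.2717) x2=(1.0189, -0.8077)
step 10: x0=(-1.9799, 0.0200) x1=(0.8849, 1.2397) x2=(0.9799, -0.7595)
step 11: x0=(-2.0089, -0.0250) x1=(0.8994, 1.2075) x2=(0.9408, -0.7114)
step 12: x0=(-2.0379, -0.0700) x1=(0.9139, 1.1754) x2=(0.9018, -0.6631)
step 13: x0=(-2.0669, -0.1150) x1=(0.9284, 1.1432) x2=(0.8628, -0.6148)
step 14: x0=(-2.0958, -0.1600) x1=(0.9429, 1.1109) x2=(0.8237, -0.5664)
step 15: x0=(-2.1248, -0.2050) x1=(0.9574, 1.0785) x2=(0.7847, -0.5178)
step 16: x0=(-2.1538, -0.2500) x1=(0.9718, 1.0460) x2=(0.7457, -0.4691)
step 17: x0=(-2.1828, -0.2950) x1=(0.9862, 1.0134) x2=(0.7067, -0.4200)
step 18: x0=(-2.2117, -0.3400) x1=(1.0006, 0.9804) x2=(0.6678, -0.3706)
step 19: x0=(-2.2407, -0.3849) x1=(1.0149, 0.9472) x2=(0.6290, -0.3207)
step 20: x0=(-2.2697, -0.4299) x1=(1.0291, 0.9135) x2=(0.5905, -0.2701)
step 21: x0=(-2.2987, -0.4749) x1=(1.0430, 0.8792) x2=(0.5522, -0.2185)
step 22: x0=(-2.3276, -0.5199) x1=(1.0566, 0.8440) x2=(0.5146, -0.1657)
step 23: x0=(-2.3566, -0.5649) x1=(1.0696, 0.8078) x2=(0.4778, -0.1112)
step 24: x0=(-2.3855, -0.6099) x1=(1.0817, 0.7702) x2=(0.4424, -0.0546)
step 25: x0=(-2.4145, -0.6549) x1=(1.0925, 0.7309) x2=(0.4090, 0.0047)
step 26: x0=(-2.4435, -0.6999) x1=(1.1014, 0.6896) x2=(0.3785, 0.0669)
step 27: x0=(-2.4724, -0.7449) x1=(1.1078, 0.6462) x2=(0.3518, 0.1325)
step 28: x0=(-2.5014, -0.7899) x1=(1.1112, 0.6006) x2=(0.3299, 0.2014)
step 29: x0=(-2.5304, -0.8349) x1=(1.1110, 0.5533) x2=(0.3135, 0.2730)
step 30: x0=(-2.5593, -0.8799) x1=(1.1075, 0.5048) x2=(0.3020, 0.3464)
step 31: x0=(-2.5883, -0.9249) x1=(1.1017, 0.4558) x2=(0.2941, 0.4204)
step 32: x0=(-2.6172, -0.9699) x1=(1.0947, 0.4068) x2=(0.2882, 0.4946)
step 33: x0=(-2.6462, -1.0149) x1=(1.0860, 0.3580) x2=(0.2847, 0.5685)
step 34: x0=(-2.6751, -1.0599) x1=(1.0747, 0.3099) x2=(0.2853, 0.6413)
step 35: x0=(-2.7041, -1.1049) x1=(1.0600, 0.2632) x2=(0.2912, 0.7119)
step 36: x0=(-2.7330, -1.1498) x1=(1.0418, 0.2185) x2=(0.3024, 0.7794)
step 37: x0=(-2.7620, -1.1948) x1=(1.0207, 0.1760) x2=(0.3180, 0.8435)
step 38: x0=(-2.7910, -1.2398) x1=(0.9975, 0.1356) x2=(0.3371, 0.9044)
step 39: x0=(-2.8199, -1.2848) x1=(0.9725, 0.0972) x2=(0.3587, 0.9624)
step 40: x0=(-2.8489, -1.3298) x1=(0.9465, 0.0603) x2=(0.3820, 1.0179)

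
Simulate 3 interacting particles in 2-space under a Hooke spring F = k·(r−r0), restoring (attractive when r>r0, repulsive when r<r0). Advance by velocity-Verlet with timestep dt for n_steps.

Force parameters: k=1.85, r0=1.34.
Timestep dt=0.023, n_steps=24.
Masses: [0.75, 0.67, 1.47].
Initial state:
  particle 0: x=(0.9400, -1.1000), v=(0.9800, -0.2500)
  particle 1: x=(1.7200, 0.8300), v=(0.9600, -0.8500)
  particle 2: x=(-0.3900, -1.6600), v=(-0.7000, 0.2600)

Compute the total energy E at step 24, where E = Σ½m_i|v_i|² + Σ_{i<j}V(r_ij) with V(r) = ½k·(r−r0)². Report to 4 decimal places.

5.2841

step 0: x0=(0.9400, -1.1000) x1=(1.7200, 0.8300) x2=(-0.3900, -1.6600)
step 1: x0=(0.9627, -1.1053) x1=(1.7410, 0.8089) x2=(-0.4057, -1.6535)
step 2: x0=(0.9855, -1.1098) x1=(1.7597, 0.7846) x2=(-0.4204, -1.6460)
step 3: x0=(1.0085, -1.1136) x1=(1.7761, 0.7574) x2=(-0.4342, -1.6376)
step 4: x0=(1.0316, -1.1166) x1=(1.7903, 0.7271) x2=(-0.4469, -1.6281)
step 5: x0=(1.0548, -1.1189) x1=(1.8022, 0.6939) x2=(-0.4587, -1.6177)
step 6: x0=(1.0779, -1.1206) x1=(1.8118, 0.6580) x2=(-0.4694, -1.6063)
step 7: x0=(1.1010, -1.1216) x1=(1.8192, 0.6193) x2=(-0.4791, -1.5940)
step 8: x0=(1.1240, -1.1221) x1=(1.8242, 0.5780) x2=(-0.4877, -1.5807)
step 9: x0=(1.1468, -1.1222) x1=(1.8271, 0.5342) x2=(-0.4951, -1.5666)
step 10: x0=(1.1693, -1.1218) x1=(1.8278, 0.4880) x2=(-0.5015, -1.5516)
step 11: x0=(1.1916, -1.1211) x1=(1.8263, 0.4396) x2=(-0.5067, -1.5358)
step 12: x0=(1.2135, -1.1201) x1=(1.8227, 0.3891) x2=(-0.5108, -1.5192)
step 13: x0=(1.2350, -1.1188) x1=(1.8171, 0.3367) x2=(-0.5138, -1.5018)
step 14: x0=(1.2561, -1.1174) x1=(1.8095, 0.2825) x2=(-0.5156, -1.4837)
step 15: x0=(1.2766, -1.1160) x1=(1.7999, 0.2267) x2=(-0.5162, -1.4649)
step 16: x0=(1.2966, -1.1145) x1=(1.7885, 0.1695) x2=(-0.5158, -1.4454)
step 17: x0=(1.3159, -1.1131) x1=(1.7754, 0.1109) x2=(-0.5141, -1.4253)
step 18: x0=(1.3346, -1.1118) x1=(1.7605, 0.0512) x2=(-0.5114, -1.4046)
step 19: x0=(1.3525, -1.1108) x1=(1.7440, -0.0094) x2=(-0.5076, -1.3833)
step 20: x0=(1.3696, -1.1101) x1=(1.7259, -0.0707) x2=(-0.5026, -1.3616)
step 21: x0=(1.3860, -1.1098) x1=(1.7064, -0.1326) x2=(-0.4966, -1.3394)
step 22: x0=(1.4015, -1.1100) x1=(1.6856, -0.1949) x2=(-0.4896, -1.3168)
step 23: x0=(1.4161, -1.1107) x1=(1.6635, -0.2574) x2=(-0.4815, -1.2938)
step 24: x0=(1.4298, -1.1121) x1=(1.6402, -0.3200) x2=(-0.4724, -1.2704)
step 0 velocities: v0=(0.9800, -0.2500) v1=(0.9600, -0.8500) v2=(-0.7000, 0.2600)
step 0: KE=1.3442, PE=3.9420, E=5.2862
step 24 velocities: v0=(0.5765, -0.0748) v1=(-1.0373, -2.7161) v2=(0.4162, 1.0211)
step 24: KE=3.8522, PE=1.4319, E=5.2841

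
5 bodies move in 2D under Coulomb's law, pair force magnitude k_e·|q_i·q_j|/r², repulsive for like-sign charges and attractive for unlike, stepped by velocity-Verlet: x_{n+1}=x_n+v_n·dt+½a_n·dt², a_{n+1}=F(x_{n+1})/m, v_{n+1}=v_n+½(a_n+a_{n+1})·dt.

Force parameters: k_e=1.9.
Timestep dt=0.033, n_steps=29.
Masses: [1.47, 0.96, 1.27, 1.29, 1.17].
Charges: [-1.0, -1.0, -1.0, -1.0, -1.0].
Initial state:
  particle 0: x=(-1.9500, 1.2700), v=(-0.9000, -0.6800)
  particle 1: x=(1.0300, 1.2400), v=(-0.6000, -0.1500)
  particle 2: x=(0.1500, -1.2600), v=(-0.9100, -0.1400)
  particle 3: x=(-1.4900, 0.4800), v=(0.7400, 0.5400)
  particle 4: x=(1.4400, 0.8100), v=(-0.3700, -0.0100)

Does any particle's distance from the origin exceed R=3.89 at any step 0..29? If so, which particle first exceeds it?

step 0: x0=(-1.9500, 1.2700) x1=(1.0300, 1.2400) x2=(0.1500, -1.2600) x3=(-1.4900, 0.4800) x4=(1.4400, 0.8100)
step 1: x0=(-1.9803, 1.2483) x1=(1.0084, 1.2374) x2=(0.1200, -1.2650) x3=(-1.4654, 0.4970) x4=(1.4298, 0.8080)
step 2: x0=(-2.0119, 1.2282) x1=(0.9833, 1.2395) x2=(0.0901, -1.2708) x3=(-1.4403, 0.5126) x4=(1.4235, 0.8027)
step 3: x0=(-2.0450, 1.2095) x1=(0.9549, 1.2459) x2=(0.0602, -1.2774) x3=(-1.4146, 0.5268) x4=(1.4210, 0.7945)
step 4: x0=(-2.0794, 1.1921) x1=(0.9235, 1.2563) x2=(0.0304, -1.2847) x3=(-1.3884, 0.5398) x4=(1.4220, 0.7836)
step 5: x0=(-2.1154, 1.1759) x1=(0.8894, 1.2702) x2=(0.0007, -1.2929) x3=(-1.3614, 0.5517) x4=(1.4263, 0.7703)
step 6: x0=(-2.1529, 1.1607) x1=(0.8532, 1.2872) x2=(-0.0290, -1.3018) x3=(-1.3339, 0.5627) x4=(1.4335, 0.7550)
step 7: x0=(-2.1918, 1.1464) x1=(0.8150, 1.3070) x2=(-0.0585, -1.3115) x3=(-1.3057, 0.5729) x4=(1.4433, 0.7381)
step 8: x0=(-2.2321, 1.1330) x1=(0.7754, 1.3292) x2=(-0.0881, -1.3220) x3=(-1.2771, 0.5825) x4=(1.4554, 0.7197)
step 9: x0=(-2.2738, 1.1202) x1=(0.7347, 1.3536) x2=(-0.1176, -1.3333) x3=(-1.2479, 0.5915) x4=(1.4697, 0.7001)
step 10: x0=(-2.3168, 1.1080) x1=(0.6930, 1.3799) x2=(-0.1470, -1.3454) x3=(-1.2185, 0.6001) x4=(1.4859, 0.6795)
step 11: x0=(-2.3609, 1.0963) x1=(0.6506, 1.4080) x2=(-0.1764, -1.3582) x3=(-1.1887, 0.6085) x4=(1.5038, 0.6580)
step 12: x0=(-2.4062, 1.0850) x1=(0.6078, 1.4376) x2=(-0.2057, -1.3719) x3=(-1.1588, 0.6165) x4=(1.5232, 0.6358)
step 13: x0=(-2.4526, 1.0741) x1=(0.5647, 1.4687) x2=(-0.2350, -1.3863) x3=(-1.1288, 0.6244) x4=(1.5441, 0.6130)
step 14: x0=(-2.5000, 1.0635) x1=(0.5215, 1.5012) x2=(-0.2642, -1.4015) x3=(-1.0987, 0.6321) x4=(1.5662, 0.5897)
step 15: x0=(-2.5483, 1.0531) x1=(0.4783, 1.5350) x2=(-0.2935, -1.4174) x3=(-1.0687, 0.6396) x4=(1.5896, 0.5660)
step 16: x0=(-2.5975, 1.0431) x1=(0.4352, 1.5700) x2=(-0.3227, -1.4341) x3=(-1.0389, 0.6471) x4=(1.6141, 0.5419)
step 17: x0=(-2.6475, 1.0332) x1=(0.3924, 1.6063) x2=(-0.3519, -1.4515) x3=(-1.0092, 0.6544) x4=(1.6396, 0.5174)
step 18: x0=(-2.6984, 1.0235) x1=(0.3498, 1.6437) x2=(-0.3810, -1.4697) x3=(-0.9798, 0.6617) x4=(1.6662, 0.4927)
step 19: x0=(-2.7499, 1.0140) x1=(0.3076, 1.6823) x2=(-0.4102, -1.4886) x3=(-0.9506, 0.6687) x4=(1.6937, 0.4677)
step 20: x0=(-2.8022, 1.0046) x1=(0.2659, 1.7221) x2=(-0.4394, -1.5081) x3=(-0.9218, 0.6757) x4=(1.7220, 0.4424)
step 21: x0=(-2.8551, 0.9953) x1=(0.2246, 1.7631) x2=(-0.4686, -1.5284) x3=(-0.8932, 0.6825) x4=(1.7513, 0.4170)
step 22: x0=(-2.9087, 0.9862) x1=(0.1838, 1.8053) x2=(-0.4978, -1.5494) x3=(-0.8651, 0.6891) x4=(1.7813, 0.3914)
step 23: x0=(-2.9629, 0.9772) x1=(0.1435, 1.8487) x2=(-0.5270, -1.5710) x3=(-0.8373, 0.6955) x4=(1.8120, 0.3656)
step 24: x0=(-3.0176, 0.9682) x1=(0.1038, 1.8933) x2=(-0.5563, -1.5933) x3=(-0.8099, 0.7016) x4=(1.8436, 0.3396)
step 25: x0=(-3.0729, 0.9594) x1=(0.0645, 1.9392) x2=(-0.5856, -1.6161) x3=(-0.7829, 0.7074) x4=(1.8758, 0.3136)
step 26: x0=(-3.1288, 0.9506) x1=(0.0258, 1.9864) x2=(-0.6149, -1.6397) x3=(-0.7562, 0.7130) x4=(1.9087, 0.2873)
step 27: x0=(-3.1851, 0.9419) x1=(-0.0125, 2.0348) x2=(-0.6443, -1.6638) x3=(-0.7299, 0.7182) x4=(1.9422, 0.2610)
step 28: x0=(-3.2419, 0.9332) x1=(-0.0504, 2.0845) x2=(-0.6737, -1.6885) x3=(-0.7038, 0.7231) x4=(1.9764, 0.2345)
step 29: x0=(-3.2991, 0.9246) x1=(-0.0878, 2.1354) x2=(-0.7032, -1.7137) x3=(-0.6780, 0.7277) x4=(2.0112, 0.2080)

no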